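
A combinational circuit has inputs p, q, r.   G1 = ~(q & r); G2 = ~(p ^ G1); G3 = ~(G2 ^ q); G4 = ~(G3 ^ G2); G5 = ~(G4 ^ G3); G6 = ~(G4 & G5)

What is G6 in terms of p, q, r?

G1 = ~(q & r)
G2 = ~(p ^ G1) = ~(p ^ (~(q & r)))
G3 = ~(G2 ^ q) = ~((~(p ^ (~(q & r)))) ^ q)
G4 = ~(G3 ^ G2) = ~((~((~(p ^ (~(q & r)))) ^ q)) ^ (~(p ^ (~(q & r)))))
G5 = ~(G4 ^ G3) = ~((~((~((~(p ^ (~(q & r)))) ^ q)) ^ (~(p ^ (~(q & r)))))) ^ (~((~(p ^ (~(q & r)))) ^ q)))
G6 = ~(G4 & G5) = ~((~((~((~(p ^ (~(q & r)))) ^ q)) ^ (~(p ^ (~(q & r)))))) & (~((~((~((~(p ^ (~(q & r)))) ^ q)) ^ (~(p ^ (~(q & r)))))) ^ (~((~(p ^ (~(q & r)))) ^ q)))))

~((~((~((~(p ^ (~(q & r)))) ^ q)) ^ (~(p ^ (~(q & r)))))) & (~((~((~((~(p ^ (~(q & r)))) ^ q)) ^ (~(p ^ (~(q & r)))))) ^ (~((~(p ^ (~(q & r)))) ^ q)))))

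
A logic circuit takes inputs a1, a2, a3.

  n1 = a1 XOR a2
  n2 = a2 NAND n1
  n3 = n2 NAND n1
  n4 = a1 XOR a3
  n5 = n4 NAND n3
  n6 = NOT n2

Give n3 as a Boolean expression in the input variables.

n1 = a1 XOR a2
n2 = a2 NAND n1 = a2 NAND (a1 XOR a2)
n3 = n2 NAND n1 = (a2 NAND (a1 XOR a2)) NAND (a1 XOR a2)

(a2 NAND (a1 XOR a2)) NAND (a1 XOR a2)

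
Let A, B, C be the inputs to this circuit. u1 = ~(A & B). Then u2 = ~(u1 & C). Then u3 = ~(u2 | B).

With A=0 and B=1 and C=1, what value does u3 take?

0

u1 = ~(0 & 1) = 1
u2 = ~(1 & 1) = 0
u3 = ~(0 | 1) = 0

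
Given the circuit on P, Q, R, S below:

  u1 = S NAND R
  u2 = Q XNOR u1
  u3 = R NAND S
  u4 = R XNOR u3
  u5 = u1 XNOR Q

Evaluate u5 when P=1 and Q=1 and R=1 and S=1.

u1 = 1 NAND 1 = 0
u5 = 0 XNOR 1 = 0

0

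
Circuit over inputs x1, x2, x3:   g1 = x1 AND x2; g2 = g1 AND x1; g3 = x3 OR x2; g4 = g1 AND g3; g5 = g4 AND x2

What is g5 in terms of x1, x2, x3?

((x1 AND x2) AND (x3 OR x2)) AND x2

g1 = x1 AND x2
g3 = x3 OR x2
g4 = g1 AND g3 = (x1 AND x2) AND (x3 OR x2)
g5 = g4 AND x2 = ((x1 AND x2) AND (x3 OR x2)) AND x2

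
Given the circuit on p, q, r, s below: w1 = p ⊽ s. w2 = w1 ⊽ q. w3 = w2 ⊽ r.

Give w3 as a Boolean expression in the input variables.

w1 = p ⊽ s
w2 = w1 ⊽ q = (p ⊽ s) ⊽ q
w3 = w2 ⊽ r = ((p ⊽ s) ⊽ q) ⊽ r

((p ⊽ s) ⊽ q) ⊽ r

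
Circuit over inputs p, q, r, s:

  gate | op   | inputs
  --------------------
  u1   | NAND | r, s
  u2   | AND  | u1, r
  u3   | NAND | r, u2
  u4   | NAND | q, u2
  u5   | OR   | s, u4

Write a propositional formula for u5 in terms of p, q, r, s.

u1 = r NAND s
u2 = u1 AND r = (r NAND s) AND r
u4 = q NAND u2 = q NAND ((r NAND s) AND r)
u5 = s OR u4 = s OR (q NAND ((r NAND s) AND r))

s OR (q NAND ((r NAND s) AND r))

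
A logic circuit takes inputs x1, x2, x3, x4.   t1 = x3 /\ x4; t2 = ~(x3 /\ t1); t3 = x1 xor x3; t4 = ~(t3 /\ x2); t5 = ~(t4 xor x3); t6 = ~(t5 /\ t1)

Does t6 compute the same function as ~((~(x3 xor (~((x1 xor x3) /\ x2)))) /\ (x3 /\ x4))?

t1 = x3 /\ x4
t3 = x1 xor x3
t4 = ~(t3 /\ x2) = ~((x1 xor x3) /\ x2)
t5 = ~(t4 xor x3) = ~((~((x1 xor x3) /\ x2)) xor x3)
t6 = ~(t5 /\ t1) = ~((~((~((x1 xor x3) /\ x2)) xor x3)) /\ (x3 /\ x4))
At x1=0, x2=0, x3=1, x4=1: circuit gives 0, formula gives 0.
At x1=0, x2=0, x3=0, x4=0: circuit gives 1, formula gives 1.
Agrees on all 16 inputs.

Yes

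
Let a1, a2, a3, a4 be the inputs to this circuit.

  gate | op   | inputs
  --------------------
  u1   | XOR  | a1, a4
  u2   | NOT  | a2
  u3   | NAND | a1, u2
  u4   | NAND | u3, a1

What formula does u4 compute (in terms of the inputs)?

u2 = NOT a2
u3 = a1 NAND u2 = a1 NAND NOT a2
u4 = u3 NAND a1 = (a1 NAND NOT a2) NAND a1

(a1 NAND NOT a2) NAND a1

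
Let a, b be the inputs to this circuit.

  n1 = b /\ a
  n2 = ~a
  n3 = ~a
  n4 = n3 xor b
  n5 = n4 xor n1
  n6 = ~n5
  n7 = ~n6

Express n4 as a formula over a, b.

~a xor b

n3 = ~a
n4 = n3 xor b = ~a xor b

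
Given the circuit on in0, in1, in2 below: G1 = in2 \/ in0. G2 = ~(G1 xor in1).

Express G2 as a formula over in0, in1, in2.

~((in2 \/ in0) xor in1)

G1 = in2 \/ in0
G2 = ~(G1 xor in1) = ~((in2 \/ in0) xor in1)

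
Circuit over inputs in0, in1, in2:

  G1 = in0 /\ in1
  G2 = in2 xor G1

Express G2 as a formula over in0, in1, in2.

in2 xor (in0 /\ in1)

G1 = in0 /\ in1
G2 = in2 xor G1 = in2 xor (in0 /\ in1)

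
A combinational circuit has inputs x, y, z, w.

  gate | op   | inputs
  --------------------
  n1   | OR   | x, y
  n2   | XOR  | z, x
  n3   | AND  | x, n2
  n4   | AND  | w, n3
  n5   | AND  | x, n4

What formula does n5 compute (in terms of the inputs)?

x AND (w AND (x AND (z XOR x)))

n2 = z XOR x
n3 = x AND n2 = x AND (z XOR x)
n4 = w AND n3 = w AND (x AND (z XOR x))
n5 = x AND n4 = x AND (w AND (x AND (z XOR x)))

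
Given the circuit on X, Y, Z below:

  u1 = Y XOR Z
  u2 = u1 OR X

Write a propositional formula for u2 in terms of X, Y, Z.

(Y XOR Z) OR X

u1 = Y XOR Z
u2 = u1 OR X = (Y XOR Z) OR X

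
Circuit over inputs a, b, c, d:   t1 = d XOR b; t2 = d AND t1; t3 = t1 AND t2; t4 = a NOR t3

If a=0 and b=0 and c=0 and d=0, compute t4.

t1 = 0 XOR 0 = 0
t2 = 0 AND 0 = 0
t3 = 0 AND 0 = 0
t4 = 0 NOR 0 = 1

1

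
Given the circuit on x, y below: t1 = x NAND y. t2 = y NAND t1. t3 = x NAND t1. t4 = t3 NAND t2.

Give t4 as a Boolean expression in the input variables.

(x NAND (x NAND y)) NAND (y NAND (x NAND y))

t1 = x NAND y
t2 = y NAND t1 = y NAND (x NAND y)
t3 = x NAND t1 = x NAND (x NAND y)
t4 = t3 NAND t2 = (x NAND (x NAND y)) NAND (y NAND (x NAND y))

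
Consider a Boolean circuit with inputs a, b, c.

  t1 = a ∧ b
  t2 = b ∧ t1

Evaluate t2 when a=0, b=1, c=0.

0

t1 = 0 ∧ 1 = 0
t2 = 1 ∧ 0 = 0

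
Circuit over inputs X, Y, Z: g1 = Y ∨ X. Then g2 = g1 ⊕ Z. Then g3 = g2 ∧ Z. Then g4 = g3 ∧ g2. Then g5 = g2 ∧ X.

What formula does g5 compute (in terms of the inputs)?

g1 = Y ∨ X
g2 = g1 ⊕ Z = (Y ∨ X) ⊕ Z
g5 = g2 ∧ X = ((Y ∨ X) ⊕ Z) ∧ X

((Y ∨ X) ⊕ Z) ∧ X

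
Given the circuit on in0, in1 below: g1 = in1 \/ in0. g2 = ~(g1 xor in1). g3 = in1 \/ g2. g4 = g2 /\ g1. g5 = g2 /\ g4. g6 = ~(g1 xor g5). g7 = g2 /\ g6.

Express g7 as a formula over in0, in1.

g1 = in1 \/ in0
g2 = ~(g1 xor in1) = ~((in1 \/ in0) xor in1)
g4 = g2 /\ g1 = (~((in1 \/ in0) xor in1)) /\ (in1 \/ in0)
g5 = g2 /\ g4 = (~((in1 \/ in0) xor in1)) /\ ((~((in1 \/ in0) xor in1)) /\ (in1 \/ in0))
g6 = ~(g1 xor g5) = ~((in1 \/ in0) xor ((~((in1 \/ in0) xor in1)) /\ ((~((in1 \/ in0) xor in1)) /\ (in1 \/ in0))))
g7 = g2 /\ g6 = (~((in1 \/ in0) xor in1)) /\ (~((in1 \/ in0) xor ((~((in1 \/ in0) xor in1)) /\ ((~((in1 \/ in0) xor in1)) /\ (in1 \/ in0)))))

(~((in1 \/ in0) xor in1)) /\ (~((in1 \/ in0) xor ((~((in1 \/ in0) xor in1)) /\ ((~((in1 \/ in0) xor in1)) /\ (in1 \/ in0)))))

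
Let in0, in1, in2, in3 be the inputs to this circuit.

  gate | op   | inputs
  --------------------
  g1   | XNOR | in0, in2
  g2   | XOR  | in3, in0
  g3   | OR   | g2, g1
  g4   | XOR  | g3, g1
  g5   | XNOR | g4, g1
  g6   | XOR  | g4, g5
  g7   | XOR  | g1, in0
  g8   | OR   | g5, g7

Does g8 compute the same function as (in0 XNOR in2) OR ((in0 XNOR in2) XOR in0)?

No

g1 = in0 XNOR in2
g2 = in3 XOR in0
g3 = g2 OR g1 = (in3 XOR in0) OR (in0 XNOR in2)
g4 = g3 XOR g1 = ((in3 XOR in0) OR (in0 XNOR in2)) XOR (in0 XNOR in2)
g5 = g4 XNOR g1 = (((in3 XOR in0) OR (in0 XNOR in2)) XOR (in0 XNOR in2)) XNOR (in0 XNOR in2)
g7 = g1 XOR in0 = (in0 XNOR in2) XOR in0
g8 = g5 OR g7 = ((((in3 XOR in0) OR (in0 XNOR in2)) XOR (in0 XNOR in2)) XNOR (in0 XNOR in2)) OR ((in0 XNOR in2) XOR in0)
At in0=0, in1=0, in2=1, in3=0: circuit gives 1, formula gives 0.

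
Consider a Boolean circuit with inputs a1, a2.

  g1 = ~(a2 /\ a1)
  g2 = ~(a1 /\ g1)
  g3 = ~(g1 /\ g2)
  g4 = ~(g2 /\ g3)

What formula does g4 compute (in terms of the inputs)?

~((~(a1 /\ (~(a2 /\ a1)))) /\ (~((~(a2 /\ a1)) /\ (~(a1 /\ (~(a2 /\ a1)))))))

g1 = ~(a2 /\ a1)
g2 = ~(a1 /\ g1) = ~(a1 /\ (~(a2 /\ a1)))
g3 = ~(g1 /\ g2) = ~((~(a2 /\ a1)) /\ (~(a1 /\ (~(a2 /\ a1)))))
g4 = ~(g2 /\ g3) = ~((~(a1 /\ (~(a2 /\ a1)))) /\ (~((~(a2 /\ a1)) /\ (~(a1 /\ (~(a2 /\ a1)))))))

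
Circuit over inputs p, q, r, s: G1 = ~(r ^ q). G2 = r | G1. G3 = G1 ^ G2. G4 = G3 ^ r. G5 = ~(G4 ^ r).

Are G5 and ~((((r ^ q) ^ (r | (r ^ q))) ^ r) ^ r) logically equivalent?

No

G1 = ~(r ^ q)
G2 = r | G1 = r | (~(r ^ q))
G3 = G1 ^ G2 = (~(r ^ q)) ^ (r | (~(r ^ q)))
G4 = G3 ^ r = ((~(r ^ q)) ^ (r | (~(r ^ q)))) ^ r
G5 = ~(G4 ^ r) = ~((((~(r ^ q)) ^ (r | (~(r ^ q)))) ^ r) ^ r)
At p=0, q=0, r=1, s=0: circuit gives 0, formula gives 1.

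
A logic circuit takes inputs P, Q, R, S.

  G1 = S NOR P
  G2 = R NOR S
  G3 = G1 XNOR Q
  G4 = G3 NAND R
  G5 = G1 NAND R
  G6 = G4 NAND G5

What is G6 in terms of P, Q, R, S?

(((S NOR P) XNOR Q) NAND R) NAND ((S NOR P) NAND R)

G1 = S NOR P
G3 = G1 XNOR Q = (S NOR P) XNOR Q
G4 = G3 NAND R = ((S NOR P) XNOR Q) NAND R
G5 = G1 NAND R = (S NOR P) NAND R
G6 = G4 NAND G5 = (((S NOR P) XNOR Q) NAND R) NAND ((S NOR P) NAND R)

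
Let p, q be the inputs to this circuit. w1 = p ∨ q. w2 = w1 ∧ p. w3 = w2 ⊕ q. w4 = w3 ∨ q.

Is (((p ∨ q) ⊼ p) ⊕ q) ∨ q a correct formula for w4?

w1 = p ∨ q
w2 = w1 ∧ p = (p ∨ q) ∧ p
w3 = w2 ⊕ q = ((p ∨ q) ∧ p) ⊕ q
w4 = w3 ∨ q = (((p ∨ q) ∧ p) ⊕ q) ∨ q
At p=0, q=0: circuit gives 0, formula gives 1.

No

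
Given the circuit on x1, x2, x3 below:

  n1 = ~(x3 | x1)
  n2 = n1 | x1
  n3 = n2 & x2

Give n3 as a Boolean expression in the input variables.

((~(x3 | x1)) | x1) & x2

n1 = ~(x3 | x1)
n2 = n1 | x1 = (~(x3 | x1)) | x1
n3 = n2 & x2 = ((~(x3 | x1)) | x1) & x2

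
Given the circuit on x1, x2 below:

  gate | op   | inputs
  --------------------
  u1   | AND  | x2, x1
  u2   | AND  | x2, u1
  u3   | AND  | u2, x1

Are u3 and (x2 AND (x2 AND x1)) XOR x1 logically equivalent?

No

u1 = x2 AND x1
u2 = x2 AND u1 = x2 AND (x2 AND x1)
u3 = u2 AND x1 = (x2 AND (x2 AND x1)) AND x1
At x1=1, x2=0: circuit gives 0, formula gives 1.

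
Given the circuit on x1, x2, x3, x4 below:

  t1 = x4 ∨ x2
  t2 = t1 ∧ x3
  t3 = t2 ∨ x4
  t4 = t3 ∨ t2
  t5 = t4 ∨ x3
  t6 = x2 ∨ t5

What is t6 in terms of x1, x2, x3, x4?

x2 ∨ (((((x4 ∨ x2) ∧ x3) ∨ x4) ∨ ((x4 ∨ x2) ∧ x3)) ∨ x3)

t1 = x4 ∨ x2
t2 = t1 ∧ x3 = (x4 ∨ x2) ∧ x3
t3 = t2 ∨ x4 = ((x4 ∨ x2) ∧ x3) ∨ x4
t4 = t3 ∨ t2 = (((x4 ∨ x2) ∧ x3) ∨ x4) ∨ ((x4 ∨ x2) ∧ x3)
t5 = t4 ∨ x3 = ((((x4 ∨ x2) ∧ x3) ∨ x4) ∨ ((x4 ∨ x2) ∧ x3)) ∨ x3
t6 = x2 ∨ t5 = x2 ∨ (((((x4 ∨ x2) ∧ x3) ∨ x4) ∨ ((x4 ∨ x2) ∧ x3)) ∨ x3)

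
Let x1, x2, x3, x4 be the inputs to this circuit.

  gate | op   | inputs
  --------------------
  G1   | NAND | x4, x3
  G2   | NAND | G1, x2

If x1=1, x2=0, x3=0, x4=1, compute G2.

G1 = 1 NAND 0 = 1
G2 = 1 NAND 0 = 1

1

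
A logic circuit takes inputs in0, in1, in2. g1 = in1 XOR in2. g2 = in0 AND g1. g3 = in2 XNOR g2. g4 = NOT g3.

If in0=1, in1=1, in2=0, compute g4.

g1 = 1 XOR 0 = 1
g2 = 1 AND 1 = 1
g3 = 0 XNOR 1 = 0
g4 = NOT 0 = 1

1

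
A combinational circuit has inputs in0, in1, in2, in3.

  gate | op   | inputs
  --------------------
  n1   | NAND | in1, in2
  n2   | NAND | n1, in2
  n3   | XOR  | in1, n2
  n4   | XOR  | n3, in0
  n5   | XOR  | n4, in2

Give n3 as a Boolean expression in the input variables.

in1 XOR ((in1 NAND in2) NAND in2)

n1 = in1 NAND in2
n2 = n1 NAND in2 = (in1 NAND in2) NAND in2
n3 = in1 XOR n2 = in1 XOR ((in1 NAND in2) NAND in2)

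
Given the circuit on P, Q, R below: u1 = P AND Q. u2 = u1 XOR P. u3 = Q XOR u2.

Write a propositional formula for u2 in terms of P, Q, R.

u1 = P AND Q
u2 = u1 XOR P = (P AND Q) XOR P

(P AND Q) XOR P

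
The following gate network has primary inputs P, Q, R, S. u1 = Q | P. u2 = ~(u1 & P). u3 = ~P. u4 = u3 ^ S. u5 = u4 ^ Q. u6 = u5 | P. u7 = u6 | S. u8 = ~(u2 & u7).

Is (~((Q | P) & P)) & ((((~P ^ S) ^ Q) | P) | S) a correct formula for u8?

No

u1 = Q | P
u2 = ~(u1 & P) = ~((Q | P) & P)
u3 = ~P
u4 = u3 ^ S = ~P ^ S
u5 = u4 ^ Q = (~P ^ S) ^ Q
u6 = u5 | P = ((~P ^ S) ^ Q) | P
u7 = u6 | S = (((~P ^ S) ^ Q) | P) | S
u8 = ~(u2 & u7) = ~((~((Q | P) & P)) & ((((~P ^ S) ^ Q) | P) | S))
At P=0, Q=0, R=0, S=0: circuit gives 0, formula gives 1.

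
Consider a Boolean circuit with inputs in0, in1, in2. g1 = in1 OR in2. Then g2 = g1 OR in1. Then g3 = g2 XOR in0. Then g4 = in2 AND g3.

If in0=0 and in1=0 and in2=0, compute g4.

0

g1 = 0 OR 0 = 0
g2 = 0 OR 0 = 0
g3 = 0 XOR 0 = 0
g4 = 0 AND 0 = 0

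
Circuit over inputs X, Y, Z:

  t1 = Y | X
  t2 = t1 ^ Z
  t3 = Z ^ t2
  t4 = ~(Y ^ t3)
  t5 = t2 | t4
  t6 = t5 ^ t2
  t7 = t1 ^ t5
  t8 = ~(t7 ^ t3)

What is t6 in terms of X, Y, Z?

(((Y | X) ^ Z) | (~(Y ^ (Z ^ ((Y | X) ^ Z))))) ^ ((Y | X) ^ Z)

t1 = Y | X
t2 = t1 ^ Z = (Y | X) ^ Z
t3 = Z ^ t2 = Z ^ ((Y | X) ^ Z)
t4 = ~(Y ^ t3) = ~(Y ^ (Z ^ ((Y | X) ^ Z)))
t5 = t2 | t4 = ((Y | X) ^ Z) | (~(Y ^ (Z ^ ((Y | X) ^ Z))))
t6 = t5 ^ t2 = (((Y | X) ^ Z) | (~(Y ^ (Z ^ ((Y | X) ^ Z))))) ^ ((Y | X) ^ Z)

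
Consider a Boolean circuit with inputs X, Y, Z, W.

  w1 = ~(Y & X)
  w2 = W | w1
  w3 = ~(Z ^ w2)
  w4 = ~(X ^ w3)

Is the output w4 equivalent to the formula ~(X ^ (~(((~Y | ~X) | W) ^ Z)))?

Yes

w1 = ~(Y & X)
w2 = W | w1 = W | (~(Y & X))
w3 = ~(Z ^ w2) = ~(Z ^ (W | (~(Y & X))))
w4 = ~(X ^ w3) = ~(X ^ (~(Z ^ (W | (~(Y & X))))))
At X=0, Y=0, Z=1, W=0: circuit gives 0, formula gives 0.
At X=0, Y=0, Z=0, W=0: circuit gives 1, formula gives 1.
Agrees on all 16 inputs.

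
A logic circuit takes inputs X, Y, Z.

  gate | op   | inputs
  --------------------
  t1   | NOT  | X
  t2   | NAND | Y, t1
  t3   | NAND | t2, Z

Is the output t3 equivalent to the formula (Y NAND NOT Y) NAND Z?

No

t1 = NOT X
t2 = Y NAND t1 = Y NAND NOT X
t3 = t2 NAND Z = (Y NAND NOT X) NAND Z
At X=0, Y=1, Z=1: circuit gives 1, formula gives 0.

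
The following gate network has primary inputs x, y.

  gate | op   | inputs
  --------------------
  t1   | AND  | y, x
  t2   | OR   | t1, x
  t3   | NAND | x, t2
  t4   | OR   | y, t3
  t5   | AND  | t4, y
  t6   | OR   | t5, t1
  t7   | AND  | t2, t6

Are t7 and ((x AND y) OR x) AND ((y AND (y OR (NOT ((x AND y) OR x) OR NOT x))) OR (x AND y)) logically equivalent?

t1 = y AND x
t2 = t1 OR x = (y AND x) OR x
t3 = x NAND t2 = x NAND ((y AND x) OR x)
t4 = y OR t3 = y OR (x NAND ((y AND x) OR x))
t5 = t4 AND y = (y OR (x NAND ((y AND x) OR x))) AND y
t6 = t5 OR t1 = ((y OR (x NAND ((y AND x) OR x))) AND y) OR (y AND x)
t7 = t2 AND t6 = ((y AND x) OR x) AND (((y OR (x NAND ((y AND x) OR x))) AND y) OR (y AND x))
At x=0, y=0: circuit gives 0, formula gives 0.
At x=1, y=1: circuit gives 1, formula gives 1.
Agrees on all 4 inputs.

Yes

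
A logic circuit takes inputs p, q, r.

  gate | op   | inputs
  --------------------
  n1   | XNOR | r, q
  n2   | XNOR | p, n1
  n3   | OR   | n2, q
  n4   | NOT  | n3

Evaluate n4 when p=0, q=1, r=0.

0

n1 = 0 XNOR 1 = 0
n2 = 0 XNOR 0 = 1
n3 = 1 OR 1 = 1
n4 = NOT 1 = 0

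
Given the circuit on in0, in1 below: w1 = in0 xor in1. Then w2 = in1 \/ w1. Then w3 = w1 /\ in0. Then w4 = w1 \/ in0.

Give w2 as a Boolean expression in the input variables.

in1 \/ (in0 xor in1)

w1 = in0 xor in1
w2 = in1 \/ w1 = in1 \/ (in0 xor in1)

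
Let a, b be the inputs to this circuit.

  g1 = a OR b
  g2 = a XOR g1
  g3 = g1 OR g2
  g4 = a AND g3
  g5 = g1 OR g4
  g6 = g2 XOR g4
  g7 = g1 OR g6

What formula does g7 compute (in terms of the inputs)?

(a OR b) OR ((a XOR (a OR b)) XOR (a AND ((a OR b) OR (a XOR (a OR b)))))

g1 = a OR b
g2 = a XOR g1 = a XOR (a OR b)
g3 = g1 OR g2 = (a OR b) OR (a XOR (a OR b))
g4 = a AND g3 = a AND ((a OR b) OR (a XOR (a OR b)))
g6 = g2 XOR g4 = (a XOR (a OR b)) XOR (a AND ((a OR b) OR (a XOR (a OR b))))
g7 = g1 OR g6 = (a OR b) OR ((a XOR (a OR b)) XOR (a AND ((a OR b) OR (a XOR (a OR b)))))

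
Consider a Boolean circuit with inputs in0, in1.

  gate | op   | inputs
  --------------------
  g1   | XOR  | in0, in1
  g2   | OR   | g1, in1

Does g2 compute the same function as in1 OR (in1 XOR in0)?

g1 = in0 XOR in1
g2 = g1 OR in1 = (in0 XOR in1) OR in1
At in0=0, in1=0: circuit gives 0, formula gives 0.
At in0=0, in1=1: circuit gives 1, formula gives 1.
Agrees on all 4 inputs.

Yes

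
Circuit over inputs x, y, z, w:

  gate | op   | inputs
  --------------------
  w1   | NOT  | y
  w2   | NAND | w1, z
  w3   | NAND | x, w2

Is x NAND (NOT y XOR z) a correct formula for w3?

No

w1 = NOT y
w2 = w1 NAND z = NOT y NAND z
w3 = x NAND w2 = x NAND (NOT y NAND z)
At x=1, y=1, z=0, w=0: circuit gives 0, formula gives 1.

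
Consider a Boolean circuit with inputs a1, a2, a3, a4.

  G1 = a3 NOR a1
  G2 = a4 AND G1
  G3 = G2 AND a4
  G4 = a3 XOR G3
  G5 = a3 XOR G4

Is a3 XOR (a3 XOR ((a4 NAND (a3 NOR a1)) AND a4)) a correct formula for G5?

No

G1 = a3 NOR a1
G2 = a4 AND G1 = a4 AND (a3 NOR a1)
G3 = G2 AND a4 = (a4 AND (a3 NOR a1)) AND a4
G4 = a3 XOR G3 = a3 XOR ((a4 AND (a3 NOR a1)) AND a4)
G5 = a3 XOR G4 = a3 XOR (a3 XOR ((a4 AND (a3 NOR a1)) AND a4))
At a1=0, a2=0, a3=0, a4=1: circuit gives 1, formula gives 0.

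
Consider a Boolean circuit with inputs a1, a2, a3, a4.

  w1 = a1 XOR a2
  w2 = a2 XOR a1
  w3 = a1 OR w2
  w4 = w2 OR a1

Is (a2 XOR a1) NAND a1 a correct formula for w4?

No

w2 = a2 XOR a1
w4 = w2 OR a1 = (a2 XOR a1) OR a1
At a1=0, a2=0, a3=0, a4=0: circuit gives 0, formula gives 1.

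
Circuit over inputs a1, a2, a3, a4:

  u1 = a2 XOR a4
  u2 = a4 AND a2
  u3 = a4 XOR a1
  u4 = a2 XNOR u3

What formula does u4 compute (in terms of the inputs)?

u3 = a4 XOR a1
u4 = a2 XNOR u3 = a2 XNOR (a4 XOR a1)

a2 XNOR (a4 XOR a1)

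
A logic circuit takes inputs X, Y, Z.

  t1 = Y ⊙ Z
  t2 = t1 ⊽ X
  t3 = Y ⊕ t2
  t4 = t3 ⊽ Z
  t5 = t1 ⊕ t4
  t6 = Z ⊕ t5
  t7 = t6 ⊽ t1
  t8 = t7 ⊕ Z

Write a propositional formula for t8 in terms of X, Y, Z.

t1 = Y ⊙ Z
t2 = t1 ⊽ X = (Y ⊙ Z) ⊽ X
t3 = Y ⊕ t2 = Y ⊕ ((Y ⊙ Z) ⊽ X)
t4 = t3 ⊽ Z = (Y ⊕ ((Y ⊙ Z) ⊽ X)) ⊽ Z
t5 = t1 ⊕ t4 = (Y ⊙ Z) ⊕ ((Y ⊕ ((Y ⊙ Z) ⊽ X)) ⊽ Z)
t6 = Z ⊕ t5 = Z ⊕ ((Y ⊙ Z) ⊕ ((Y ⊕ ((Y ⊙ Z) ⊽ X)) ⊽ Z))
t7 = t6 ⊽ t1 = (Z ⊕ ((Y ⊙ Z) ⊕ ((Y ⊕ ((Y ⊙ Z) ⊽ X)) ⊽ Z))) ⊽ (Y ⊙ Z)
t8 = t7 ⊕ Z = ((Z ⊕ ((Y ⊙ Z) ⊕ ((Y ⊕ ((Y ⊙ Z) ⊽ X)) ⊽ Z))) ⊽ (Y ⊙ Z)) ⊕ Z

((Z ⊕ ((Y ⊙ Z) ⊕ ((Y ⊕ ((Y ⊙ Z) ⊽ X)) ⊽ Z))) ⊽ (Y ⊙ Z)) ⊕ Z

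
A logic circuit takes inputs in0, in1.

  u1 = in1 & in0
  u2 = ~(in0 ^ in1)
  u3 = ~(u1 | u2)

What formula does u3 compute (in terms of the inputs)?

~((in1 & in0) | (~(in0 ^ in1)))

u1 = in1 & in0
u2 = ~(in0 ^ in1)
u3 = ~(u1 | u2) = ~((in1 & in0) | (~(in0 ^ in1)))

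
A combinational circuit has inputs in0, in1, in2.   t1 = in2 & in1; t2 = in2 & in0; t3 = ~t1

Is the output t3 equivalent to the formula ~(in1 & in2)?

t1 = in2 & in1
t3 = ~t1 = ~(in2 & in1)
At in0=0, in1=1, in2=1: circuit gives 0, formula gives 0.
At in0=0, in1=0, in2=0: circuit gives 1, formula gives 1.
Agrees on all 8 inputs.

Yes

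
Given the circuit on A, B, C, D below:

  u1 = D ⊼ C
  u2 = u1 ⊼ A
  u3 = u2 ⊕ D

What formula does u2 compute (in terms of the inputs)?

u1 = D ⊼ C
u2 = u1 ⊼ A = (D ⊼ C) ⊼ A

(D ⊼ C) ⊼ A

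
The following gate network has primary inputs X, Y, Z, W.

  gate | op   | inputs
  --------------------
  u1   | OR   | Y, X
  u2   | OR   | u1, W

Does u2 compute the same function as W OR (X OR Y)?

u1 = Y OR X
u2 = u1 OR W = (Y OR X) OR W
At X=0, Y=0, Z=0, W=0: circuit gives 0, formula gives 0.
At X=0, Y=0, Z=0, W=1: circuit gives 1, formula gives 1.
Agrees on all 16 inputs.

Yes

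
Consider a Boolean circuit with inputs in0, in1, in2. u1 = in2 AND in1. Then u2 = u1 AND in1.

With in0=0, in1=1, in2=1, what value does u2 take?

u1 = 1 AND 1 = 1
u2 = 1 AND 1 = 1

1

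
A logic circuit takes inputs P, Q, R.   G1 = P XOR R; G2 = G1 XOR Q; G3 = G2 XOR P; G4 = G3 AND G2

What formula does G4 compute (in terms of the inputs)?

(((P XOR R) XOR Q) XOR P) AND ((P XOR R) XOR Q)

G1 = P XOR R
G2 = G1 XOR Q = (P XOR R) XOR Q
G3 = G2 XOR P = ((P XOR R) XOR Q) XOR P
G4 = G3 AND G2 = (((P XOR R) XOR Q) XOR P) AND ((P XOR R) XOR Q)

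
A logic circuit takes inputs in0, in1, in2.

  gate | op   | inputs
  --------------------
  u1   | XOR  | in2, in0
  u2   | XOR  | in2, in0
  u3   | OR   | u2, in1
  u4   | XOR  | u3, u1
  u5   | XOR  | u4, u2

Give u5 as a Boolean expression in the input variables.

(((in2 XOR in0) OR in1) XOR (in2 XOR in0)) XOR (in2 XOR in0)

u1 = in2 XOR in0
u2 = in2 XOR in0
u3 = u2 OR in1 = (in2 XOR in0) OR in1
u4 = u3 XOR u1 = ((in2 XOR in0) OR in1) XOR (in2 XOR in0)
u5 = u4 XOR u2 = (((in2 XOR in0) OR in1) XOR (in2 XOR in0)) XOR (in2 XOR in0)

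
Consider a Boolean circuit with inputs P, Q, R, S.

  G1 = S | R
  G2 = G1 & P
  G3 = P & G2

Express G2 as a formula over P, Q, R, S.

G1 = S | R
G2 = G1 & P = (S | R) & P

(S | R) & P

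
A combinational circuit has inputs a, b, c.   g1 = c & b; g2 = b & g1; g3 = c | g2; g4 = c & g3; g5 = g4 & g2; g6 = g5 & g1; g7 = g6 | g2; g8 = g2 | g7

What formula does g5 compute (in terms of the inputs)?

(c & (c | (b & (c & b)))) & (b & (c & b))

g1 = c & b
g2 = b & g1 = b & (c & b)
g3 = c | g2 = c | (b & (c & b))
g4 = c & g3 = c & (c | (b & (c & b)))
g5 = g4 & g2 = (c & (c | (b & (c & b)))) & (b & (c & b))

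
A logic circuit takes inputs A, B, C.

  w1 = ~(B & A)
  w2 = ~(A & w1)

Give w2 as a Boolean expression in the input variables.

w1 = ~(B & A)
w2 = ~(A & w1) = ~(A & (~(B & A)))

~(A & (~(B & A)))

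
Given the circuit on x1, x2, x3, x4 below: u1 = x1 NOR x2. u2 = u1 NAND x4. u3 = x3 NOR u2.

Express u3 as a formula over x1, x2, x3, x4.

x3 NOR ((x1 NOR x2) NAND x4)

u1 = x1 NOR x2
u2 = u1 NAND x4 = (x1 NOR x2) NAND x4
u3 = x3 NOR u2 = x3 NOR ((x1 NOR x2) NAND x4)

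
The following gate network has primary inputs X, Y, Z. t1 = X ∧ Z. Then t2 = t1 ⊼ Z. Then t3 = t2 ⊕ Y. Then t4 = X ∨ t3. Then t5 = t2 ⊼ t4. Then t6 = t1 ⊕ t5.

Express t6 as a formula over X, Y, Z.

t1 = X ∧ Z
t2 = t1 ⊼ Z = (X ∧ Z) ⊼ Z
t3 = t2 ⊕ Y = ((X ∧ Z) ⊼ Z) ⊕ Y
t4 = X ∨ t3 = X ∨ (((X ∧ Z) ⊼ Z) ⊕ Y)
t5 = t2 ⊼ t4 = ((X ∧ Z) ⊼ Z) ⊼ (X ∨ (((X ∧ Z) ⊼ Z) ⊕ Y))
t6 = t1 ⊕ t5 = (X ∧ Z) ⊕ (((X ∧ Z) ⊼ Z) ⊼ (X ∨ (((X ∧ Z) ⊼ Z) ⊕ Y)))

(X ∧ Z) ⊕ (((X ∧ Z) ⊼ Z) ⊼ (X ∨ (((X ∧ Z) ⊼ Z) ⊕ Y)))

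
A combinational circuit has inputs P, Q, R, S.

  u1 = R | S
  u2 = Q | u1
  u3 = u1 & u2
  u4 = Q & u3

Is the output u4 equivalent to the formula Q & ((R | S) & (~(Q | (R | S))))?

u1 = R | S
u2 = Q | u1 = Q | (R | S)
u3 = u1 & u2 = (R | S) & (Q | (R | S))
u4 = Q & u3 = Q & ((R | S) & (Q | (R | S)))
At P=0, Q=1, R=0, S=1: circuit gives 1, formula gives 0.

No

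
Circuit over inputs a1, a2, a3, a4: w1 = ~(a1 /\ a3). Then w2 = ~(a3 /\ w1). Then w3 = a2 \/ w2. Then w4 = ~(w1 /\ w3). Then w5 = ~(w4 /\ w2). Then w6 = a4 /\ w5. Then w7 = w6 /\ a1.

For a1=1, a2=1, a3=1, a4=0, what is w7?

w1 = ~(1 /\ 1) = 0
w2 = ~(1 /\ 0) = 1
w3 = 1 \/ 1 = 1
w4 = ~(0 /\ 1) = 1
w5 = ~(1 /\ 1) = 0
w6 = 0 /\ 0 = 0
w7 = 0 /\ 1 = 0

0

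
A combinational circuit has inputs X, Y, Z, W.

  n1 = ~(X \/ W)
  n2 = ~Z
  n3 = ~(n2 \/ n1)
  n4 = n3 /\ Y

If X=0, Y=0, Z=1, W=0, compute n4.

0

n1 = ~(0 \/ 0) = 1
n2 = ~1 = 0
n3 = ~(0 \/ 1) = 0
n4 = 0 /\ 0 = 0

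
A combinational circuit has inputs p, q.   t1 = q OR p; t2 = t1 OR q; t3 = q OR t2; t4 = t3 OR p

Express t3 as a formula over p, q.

t1 = q OR p
t2 = t1 OR q = (q OR p) OR q
t3 = q OR t2 = q OR ((q OR p) OR q)

q OR ((q OR p) OR q)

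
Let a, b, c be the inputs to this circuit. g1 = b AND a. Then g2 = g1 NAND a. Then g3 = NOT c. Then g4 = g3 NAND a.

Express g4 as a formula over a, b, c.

NOT c NAND a

g3 = NOT c
g4 = g3 NAND a = NOT c NAND a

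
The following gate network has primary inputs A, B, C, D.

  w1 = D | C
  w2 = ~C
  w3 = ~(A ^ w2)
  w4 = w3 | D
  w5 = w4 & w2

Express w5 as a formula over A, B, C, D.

((~(A ^ ~C)) | D) & ~C

w2 = ~C
w3 = ~(A ^ w2) = ~(A ^ ~C)
w4 = w3 | D = (~(A ^ ~C)) | D
w5 = w4 & w2 = ((~(A ^ ~C)) | D) & ~C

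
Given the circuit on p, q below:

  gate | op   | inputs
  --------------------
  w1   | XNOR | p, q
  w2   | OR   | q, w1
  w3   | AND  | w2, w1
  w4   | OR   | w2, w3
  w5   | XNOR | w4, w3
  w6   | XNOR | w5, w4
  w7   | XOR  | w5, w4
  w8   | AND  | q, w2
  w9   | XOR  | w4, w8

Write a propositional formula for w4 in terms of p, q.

(q OR (p XNOR q)) OR ((q OR (p XNOR q)) AND (p XNOR q))

w1 = p XNOR q
w2 = q OR w1 = q OR (p XNOR q)
w3 = w2 AND w1 = (q OR (p XNOR q)) AND (p XNOR q)
w4 = w2 OR w3 = (q OR (p XNOR q)) OR ((q OR (p XNOR q)) AND (p XNOR q))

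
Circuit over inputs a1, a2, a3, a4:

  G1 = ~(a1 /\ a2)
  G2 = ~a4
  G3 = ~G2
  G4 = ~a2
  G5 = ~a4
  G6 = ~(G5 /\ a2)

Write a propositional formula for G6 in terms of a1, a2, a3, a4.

~(~a4 /\ a2)

G5 = ~a4
G6 = ~(G5 /\ a2) = ~(~a4 /\ a2)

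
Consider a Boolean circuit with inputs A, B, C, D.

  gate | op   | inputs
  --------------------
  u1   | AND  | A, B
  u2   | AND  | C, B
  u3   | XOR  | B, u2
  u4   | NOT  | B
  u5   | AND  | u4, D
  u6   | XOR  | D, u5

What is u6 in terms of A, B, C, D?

D XOR (NOT B AND D)

u4 = NOT B
u5 = u4 AND D = NOT B AND D
u6 = D XOR u5 = D XOR (NOT B AND D)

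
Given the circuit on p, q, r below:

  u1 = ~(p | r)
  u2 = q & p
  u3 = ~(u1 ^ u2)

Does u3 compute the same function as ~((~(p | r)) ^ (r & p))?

No

u1 = ~(p | r)
u2 = q & p
u3 = ~(u1 ^ u2) = ~((~(p | r)) ^ (q & p))
At p=1, q=0, r=1: circuit gives 1, formula gives 0.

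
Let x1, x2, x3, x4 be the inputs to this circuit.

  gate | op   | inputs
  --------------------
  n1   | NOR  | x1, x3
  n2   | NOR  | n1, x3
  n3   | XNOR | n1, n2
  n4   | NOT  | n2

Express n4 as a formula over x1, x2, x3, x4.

n1 = x1 NOR x3
n2 = n1 NOR x3 = (x1 NOR x3) NOR x3
n4 = NOT n2 = NOT ((x1 NOR x3) NOR x3)

NOT ((x1 NOR x3) NOR x3)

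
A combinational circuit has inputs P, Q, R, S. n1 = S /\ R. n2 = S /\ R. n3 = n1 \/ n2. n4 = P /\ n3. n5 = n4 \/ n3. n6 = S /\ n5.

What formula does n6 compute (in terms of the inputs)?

S /\ ((P /\ ((S /\ R) \/ (S /\ R))) \/ ((S /\ R) \/ (S /\ R)))

n1 = S /\ R
n2 = S /\ R
n3 = n1 \/ n2 = (S /\ R) \/ (S /\ R)
n4 = P /\ n3 = P /\ ((S /\ R) \/ (S /\ R))
n5 = n4 \/ n3 = (P /\ ((S /\ R) \/ (S /\ R))) \/ ((S /\ R) \/ (S /\ R))
n6 = S /\ n5 = S /\ ((P /\ ((S /\ R) \/ (S /\ R))) \/ ((S /\ R) \/ (S /\ R)))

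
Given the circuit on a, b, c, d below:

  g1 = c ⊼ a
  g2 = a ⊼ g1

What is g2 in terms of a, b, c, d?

a ⊼ (c ⊼ a)

g1 = c ⊼ a
g2 = a ⊼ g1 = a ⊼ (c ⊼ a)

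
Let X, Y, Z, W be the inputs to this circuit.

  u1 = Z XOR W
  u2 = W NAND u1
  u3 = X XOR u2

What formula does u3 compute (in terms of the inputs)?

X XOR (W NAND (Z XOR W))

u1 = Z XOR W
u2 = W NAND u1 = W NAND (Z XOR W)
u3 = X XOR u2 = X XOR (W NAND (Z XOR W))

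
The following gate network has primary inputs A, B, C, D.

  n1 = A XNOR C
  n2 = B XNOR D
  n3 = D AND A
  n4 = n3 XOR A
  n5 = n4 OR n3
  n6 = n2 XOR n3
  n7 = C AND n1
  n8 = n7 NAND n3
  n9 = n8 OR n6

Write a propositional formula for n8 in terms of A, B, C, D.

n1 = A XNOR C
n3 = D AND A
n7 = C AND n1 = C AND (A XNOR C)
n8 = n7 NAND n3 = (C AND (A XNOR C)) NAND (D AND A)

(C AND (A XNOR C)) NAND (D AND A)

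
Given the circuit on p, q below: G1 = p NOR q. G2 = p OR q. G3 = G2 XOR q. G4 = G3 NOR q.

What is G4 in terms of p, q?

G2 = p OR q
G3 = G2 XOR q = (p OR q) XOR q
G4 = G3 NOR q = ((p OR q) XOR q) NOR q

((p OR q) XOR q) NOR q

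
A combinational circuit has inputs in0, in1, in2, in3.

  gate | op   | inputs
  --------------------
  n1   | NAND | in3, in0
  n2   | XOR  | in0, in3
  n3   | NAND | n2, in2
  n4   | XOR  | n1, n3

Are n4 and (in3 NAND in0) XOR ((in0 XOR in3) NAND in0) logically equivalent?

n1 = in3 NAND in0
n2 = in0 XOR in3
n3 = n2 NAND in2 = (in0 XOR in3) NAND in2
n4 = n1 XOR n3 = (in3 NAND in0) XOR ((in0 XOR in3) NAND in2)
At in0=0, in1=0, in2=1, in3=1: circuit gives 1, formula gives 0.

No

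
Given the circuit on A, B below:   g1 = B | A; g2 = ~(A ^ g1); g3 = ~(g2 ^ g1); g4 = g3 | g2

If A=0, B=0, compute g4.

g1 = 0 | 0 = 0
g2 = ~(0 ^ 0) = 1
g3 = ~(1 ^ 0) = 0
g4 = 0 | 1 = 1

1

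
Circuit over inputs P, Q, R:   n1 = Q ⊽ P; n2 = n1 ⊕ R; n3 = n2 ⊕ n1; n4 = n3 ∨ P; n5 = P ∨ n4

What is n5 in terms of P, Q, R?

P ∨ ((((Q ⊽ P) ⊕ R) ⊕ (Q ⊽ P)) ∨ P)

n1 = Q ⊽ P
n2 = n1 ⊕ R = (Q ⊽ P) ⊕ R
n3 = n2 ⊕ n1 = ((Q ⊽ P) ⊕ R) ⊕ (Q ⊽ P)
n4 = n3 ∨ P = (((Q ⊽ P) ⊕ R) ⊕ (Q ⊽ P)) ∨ P
n5 = P ∨ n4 = P ∨ ((((Q ⊽ P) ⊕ R) ⊕ (Q ⊽ P)) ∨ P)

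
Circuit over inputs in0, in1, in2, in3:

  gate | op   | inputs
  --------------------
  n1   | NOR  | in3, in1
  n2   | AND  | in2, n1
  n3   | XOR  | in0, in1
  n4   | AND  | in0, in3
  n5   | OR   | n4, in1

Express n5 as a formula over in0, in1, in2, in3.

n4 = in0 AND in3
n5 = n4 OR in1 = (in0 AND in3) OR in1

(in0 AND in3) OR in1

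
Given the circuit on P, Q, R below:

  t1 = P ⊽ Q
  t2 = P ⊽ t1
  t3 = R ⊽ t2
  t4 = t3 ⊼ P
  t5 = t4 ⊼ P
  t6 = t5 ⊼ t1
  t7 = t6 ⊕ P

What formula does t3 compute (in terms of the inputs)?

R ⊽ (P ⊽ (P ⊽ Q))

t1 = P ⊽ Q
t2 = P ⊽ t1 = P ⊽ (P ⊽ Q)
t3 = R ⊽ t2 = R ⊽ (P ⊽ (P ⊽ Q))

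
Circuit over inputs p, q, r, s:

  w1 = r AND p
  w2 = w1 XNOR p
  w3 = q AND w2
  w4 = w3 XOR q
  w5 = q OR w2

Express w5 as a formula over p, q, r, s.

q OR ((r AND p) XNOR p)

w1 = r AND p
w2 = w1 XNOR p = (r AND p) XNOR p
w5 = q OR w2 = q OR ((r AND p) XNOR p)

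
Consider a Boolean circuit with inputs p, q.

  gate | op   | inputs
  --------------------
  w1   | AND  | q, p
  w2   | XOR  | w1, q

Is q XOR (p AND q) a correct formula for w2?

w1 = q AND p
w2 = w1 XOR q = (q AND p) XOR q
At p=0, q=0: circuit gives 0, formula gives 0.
At p=0, q=1: circuit gives 1, formula gives 1.
Agrees on all 4 inputs.

Yes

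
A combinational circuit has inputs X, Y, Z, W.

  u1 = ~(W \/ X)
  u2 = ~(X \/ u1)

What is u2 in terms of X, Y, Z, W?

u1 = ~(W \/ X)
u2 = ~(X \/ u1) = ~(X \/ (~(W \/ X)))

~(X \/ (~(W \/ X)))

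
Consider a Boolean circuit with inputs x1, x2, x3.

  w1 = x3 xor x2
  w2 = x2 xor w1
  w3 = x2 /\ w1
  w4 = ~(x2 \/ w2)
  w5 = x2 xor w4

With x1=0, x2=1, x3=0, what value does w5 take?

1

w1 = 0 xor 1 = 1
w2 = 1 xor 1 = 0
w4 = ~(1 \/ 0) = 0
w5 = 1 xor 0 = 1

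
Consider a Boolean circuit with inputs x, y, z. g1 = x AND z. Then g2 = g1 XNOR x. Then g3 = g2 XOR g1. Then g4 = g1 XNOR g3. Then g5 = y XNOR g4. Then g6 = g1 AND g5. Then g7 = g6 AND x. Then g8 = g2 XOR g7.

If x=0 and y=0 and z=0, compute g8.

1

g1 = 0 AND 0 = 0
g2 = 0 XNOR 0 = 1
g3 = 1 XOR 0 = 1
g4 = 0 XNOR 1 = 0
g5 = 0 XNOR 0 = 1
g6 = 0 AND 1 = 0
g7 = 0 AND 0 = 0
g8 = 1 XOR 0 = 1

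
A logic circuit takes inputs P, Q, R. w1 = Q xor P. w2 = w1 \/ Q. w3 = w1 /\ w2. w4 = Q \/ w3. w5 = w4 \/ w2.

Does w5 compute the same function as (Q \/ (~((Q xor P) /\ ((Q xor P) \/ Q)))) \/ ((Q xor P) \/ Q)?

No

w1 = Q xor P
w2 = w1 \/ Q = (Q xor P) \/ Q
w3 = w1 /\ w2 = (Q xor P) /\ ((Q xor P) \/ Q)
w4 = Q \/ w3 = Q \/ ((Q xor P) /\ ((Q xor P) \/ Q))
w5 = w4 \/ w2 = (Q \/ ((Q xor P) /\ ((Q xor P) \/ Q))) \/ ((Q xor P) \/ Q)
At P=0, Q=0, R=0: circuit gives 0, formula gives 1.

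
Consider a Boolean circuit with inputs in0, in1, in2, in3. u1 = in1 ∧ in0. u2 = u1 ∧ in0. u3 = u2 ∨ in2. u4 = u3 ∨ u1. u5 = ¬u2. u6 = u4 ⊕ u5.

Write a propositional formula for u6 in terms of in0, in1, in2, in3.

((((in1 ∧ in0) ∧ in0) ∨ in2) ∨ (in1 ∧ in0)) ⊕ ¬((in1 ∧ in0) ∧ in0)

u1 = in1 ∧ in0
u2 = u1 ∧ in0 = (in1 ∧ in0) ∧ in0
u3 = u2 ∨ in2 = ((in1 ∧ in0) ∧ in0) ∨ in2
u4 = u3 ∨ u1 = (((in1 ∧ in0) ∧ in0) ∨ in2) ∨ (in1 ∧ in0)
u5 = ¬u2 = ¬((in1 ∧ in0) ∧ in0)
u6 = u4 ⊕ u5 = ((((in1 ∧ in0) ∧ in0) ∨ in2) ∨ (in1 ∧ in0)) ⊕ ¬((in1 ∧ in0) ∧ in0)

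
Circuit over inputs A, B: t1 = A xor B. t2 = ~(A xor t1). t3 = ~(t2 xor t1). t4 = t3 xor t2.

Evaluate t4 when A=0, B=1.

0

t1 = 0 xor 1 = 1
t2 = ~(0 xor 1) = 0
t3 = ~(0 xor 1) = 0
t4 = 0 xor 0 = 0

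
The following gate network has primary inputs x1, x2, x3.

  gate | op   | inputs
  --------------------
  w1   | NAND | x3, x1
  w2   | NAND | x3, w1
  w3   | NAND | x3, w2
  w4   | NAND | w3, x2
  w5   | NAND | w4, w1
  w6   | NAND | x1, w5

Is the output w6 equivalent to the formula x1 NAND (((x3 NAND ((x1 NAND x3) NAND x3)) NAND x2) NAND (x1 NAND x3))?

Yes

w1 = x3 NAND x1
w2 = x3 NAND w1 = x3 NAND (x3 NAND x1)
w3 = x3 NAND w2 = x3 NAND (x3 NAND (x3 NAND x1))
w4 = w3 NAND x2 = (x3 NAND (x3 NAND (x3 NAND x1))) NAND x2
w5 = w4 NAND w1 = ((x3 NAND (x3 NAND (x3 NAND x1))) NAND x2) NAND (x3 NAND x1)
w6 = x1 NAND w5 = x1 NAND (((x3 NAND (x3 NAND (x3 NAND x1))) NAND x2) NAND (x3 NAND x1))
At x1=1, x2=0, x3=1: circuit gives 0, formula gives 0.
At x1=0, x2=0, x3=0: circuit gives 1, formula gives 1.
Agrees on all 8 inputs.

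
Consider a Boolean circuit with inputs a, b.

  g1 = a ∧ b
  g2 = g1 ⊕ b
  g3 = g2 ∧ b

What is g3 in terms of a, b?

((a ∧ b) ⊕ b) ∧ b

g1 = a ∧ b
g2 = g1 ⊕ b = (a ∧ b) ⊕ b
g3 = g2 ∧ b = ((a ∧ b) ⊕ b) ∧ b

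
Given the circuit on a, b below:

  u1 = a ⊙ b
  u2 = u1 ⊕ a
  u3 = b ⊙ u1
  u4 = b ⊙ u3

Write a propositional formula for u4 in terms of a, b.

b ⊙ (b ⊙ (a ⊙ b))

u1 = a ⊙ b
u3 = b ⊙ u1 = b ⊙ (a ⊙ b)
u4 = b ⊙ u3 = b ⊙ (b ⊙ (a ⊙ b))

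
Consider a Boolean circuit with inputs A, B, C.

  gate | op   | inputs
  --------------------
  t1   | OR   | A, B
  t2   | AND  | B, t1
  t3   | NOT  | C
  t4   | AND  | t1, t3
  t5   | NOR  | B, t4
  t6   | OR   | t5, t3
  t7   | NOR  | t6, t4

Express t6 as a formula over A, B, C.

t1 = A OR B
t3 = NOT C
t4 = t1 AND t3 = (A OR B) AND NOT C
t5 = B NOR t4 = B NOR ((A OR B) AND NOT C)
t6 = t5 OR t3 = (B NOR ((A OR B) AND NOT C)) OR NOT C

(B NOR ((A OR B) AND NOT C)) OR NOT C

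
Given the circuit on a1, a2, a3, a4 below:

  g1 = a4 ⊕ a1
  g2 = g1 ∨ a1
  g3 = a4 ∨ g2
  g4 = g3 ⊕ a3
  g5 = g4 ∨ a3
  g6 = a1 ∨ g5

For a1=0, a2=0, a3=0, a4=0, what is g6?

0

g1 = 0 ⊕ 0 = 0
g2 = 0 ∨ 0 = 0
g3 = 0 ∨ 0 = 0
g4 = 0 ⊕ 0 = 0
g5 = 0 ∨ 0 = 0
g6 = 0 ∨ 0 = 0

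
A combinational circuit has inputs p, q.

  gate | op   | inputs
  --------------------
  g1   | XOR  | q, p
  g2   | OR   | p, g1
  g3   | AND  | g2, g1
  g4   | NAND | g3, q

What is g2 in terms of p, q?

p OR (q XOR p)

g1 = q XOR p
g2 = p OR g1 = p OR (q XOR p)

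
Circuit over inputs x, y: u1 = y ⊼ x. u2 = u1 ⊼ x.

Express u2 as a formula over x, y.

(y ⊼ x) ⊼ x

u1 = y ⊼ x
u2 = u1 ⊼ x = (y ⊼ x) ⊼ x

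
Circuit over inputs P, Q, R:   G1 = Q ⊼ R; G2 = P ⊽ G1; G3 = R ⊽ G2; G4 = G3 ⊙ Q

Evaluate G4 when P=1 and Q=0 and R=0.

G1 = 0 ⊼ 0 = 1
G2 = 1 ⊽ 1 = 0
G3 = 0 ⊽ 0 = 1
G4 = 1 ⊙ 0 = 0

0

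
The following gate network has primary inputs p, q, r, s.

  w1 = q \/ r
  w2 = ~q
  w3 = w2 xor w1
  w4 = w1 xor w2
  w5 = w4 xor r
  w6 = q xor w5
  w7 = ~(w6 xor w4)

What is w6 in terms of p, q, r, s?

q xor (((q \/ r) xor ~q) xor r)

w1 = q \/ r
w2 = ~q
w4 = w1 xor w2 = (q \/ r) xor ~q
w5 = w4 xor r = ((q \/ r) xor ~q) xor r
w6 = q xor w5 = q xor (((q \/ r) xor ~q) xor r)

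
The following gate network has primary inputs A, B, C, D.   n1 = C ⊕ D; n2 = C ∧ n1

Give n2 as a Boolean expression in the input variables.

C ∧ (C ⊕ D)

n1 = C ⊕ D
n2 = C ∧ n1 = C ∧ (C ⊕ D)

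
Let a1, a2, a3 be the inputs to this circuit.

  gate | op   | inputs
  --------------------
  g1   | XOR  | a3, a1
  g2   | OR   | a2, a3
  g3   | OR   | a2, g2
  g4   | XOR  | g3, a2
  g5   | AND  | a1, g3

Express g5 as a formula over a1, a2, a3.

g2 = a2 OR a3
g3 = a2 OR g2 = a2 OR (a2 OR a3)
g5 = a1 AND g3 = a1 AND (a2 OR (a2 OR a3))

a1 AND (a2 OR (a2 OR a3))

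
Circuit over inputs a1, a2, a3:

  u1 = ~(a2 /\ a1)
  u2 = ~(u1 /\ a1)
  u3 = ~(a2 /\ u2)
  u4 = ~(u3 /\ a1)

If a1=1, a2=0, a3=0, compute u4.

0

u1 = ~(0 /\ 1) = 1
u2 = ~(1 /\ 1) = 0
u3 = ~(0 /\ 0) = 1
u4 = ~(1 /\ 1) = 0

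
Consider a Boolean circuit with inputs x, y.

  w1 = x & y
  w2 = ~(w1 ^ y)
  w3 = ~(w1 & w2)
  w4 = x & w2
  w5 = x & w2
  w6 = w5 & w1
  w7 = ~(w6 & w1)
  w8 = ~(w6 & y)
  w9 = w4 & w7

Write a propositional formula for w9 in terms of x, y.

w1 = x & y
w2 = ~(w1 ^ y) = ~((x & y) ^ y)
w4 = x & w2 = x & (~((x & y) ^ y))
w5 = x & w2 = x & (~((x & y) ^ y))
w6 = w5 & w1 = (x & (~((x & y) ^ y))) & (x & y)
w7 = ~(w6 & w1) = ~(((x & (~((x & y) ^ y))) & (x & y)) & (x & y))
w9 = w4 & w7 = (x & (~((x & y) ^ y))) & (~(((x & (~((x & y) ^ y))) & (x & y)) & (x & y)))

(x & (~((x & y) ^ y))) & (~(((x & (~((x & y) ^ y))) & (x & y)) & (x & y)))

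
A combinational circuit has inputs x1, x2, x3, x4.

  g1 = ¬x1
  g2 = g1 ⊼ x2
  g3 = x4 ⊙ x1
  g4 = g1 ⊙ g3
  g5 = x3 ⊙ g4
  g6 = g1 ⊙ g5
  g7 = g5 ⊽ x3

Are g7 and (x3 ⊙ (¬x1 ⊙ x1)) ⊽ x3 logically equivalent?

No

g1 = ¬x1
g3 = x4 ⊙ x1
g4 = g1 ⊙ g3 = ¬x1 ⊙ (x4 ⊙ x1)
g5 = x3 ⊙ g4 = x3 ⊙ (¬x1 ⊙ (x4 ⊙ x1))
g7 = g5 ⊽ x3 = (x3 ⊙ (¬x1 ⊙ (x4 ⊙ x1))) ⊽ x3
At x1=0, x2=0, x3=0, x4=0: circuit gives 1, formula gives 0.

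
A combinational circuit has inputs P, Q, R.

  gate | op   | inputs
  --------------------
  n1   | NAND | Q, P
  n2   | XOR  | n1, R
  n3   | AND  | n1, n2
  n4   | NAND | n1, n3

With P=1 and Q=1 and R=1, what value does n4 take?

1

n1 = 1 NAND 1 = 0
n2 = 0 XOR 1 = 1
n3 = 0 AND 1 = 0
n4 = 0 NAND 0 = 1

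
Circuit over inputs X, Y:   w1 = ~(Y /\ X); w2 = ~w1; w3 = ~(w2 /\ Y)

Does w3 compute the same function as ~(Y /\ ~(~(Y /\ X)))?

Yes

w1 = ~(Y /\ X)
w2 = ~w1 = ~(~(Y /\ X))
w3 = ~(w2 /\ Y) = ~(~(~(Y /\ X)) /\ Y)
At X=1, Y=1: circuit gives 0, formula gives 0.
At X=0, Y=0: circuit gives 1, formula gives 1.
Agrees on all 4 inputs.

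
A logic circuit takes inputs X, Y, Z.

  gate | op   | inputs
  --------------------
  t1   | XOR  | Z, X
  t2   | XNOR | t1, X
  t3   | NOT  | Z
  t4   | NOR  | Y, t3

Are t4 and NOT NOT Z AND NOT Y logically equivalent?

Yes

t3 = NOT Z
t4 = Y NOR t3 = Y NOR NOT Z
At X=0, Y=0, Z=0: circuit gives 0, formula gives 0.
At X=0, Y=0, Z=1: circuit gives 1, formula gives 1.
Agrees on all 8 inputs.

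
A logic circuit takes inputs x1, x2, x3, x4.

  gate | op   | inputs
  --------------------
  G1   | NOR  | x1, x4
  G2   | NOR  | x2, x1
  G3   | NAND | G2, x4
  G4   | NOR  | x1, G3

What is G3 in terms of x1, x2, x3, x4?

G2 = x2 NOR x1
G3 = G2 NAND x4 = (x2 NOR x1) NAND x4

(x2 NOR x1) NAND x4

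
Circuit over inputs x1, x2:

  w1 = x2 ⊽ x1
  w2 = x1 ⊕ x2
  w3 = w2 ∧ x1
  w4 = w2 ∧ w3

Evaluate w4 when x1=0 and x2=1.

w2 = 0 ⊕ 1 = 1
w3 = 1 ∧ 0 = 0
w4 = 1 ∧ 0 = 0

0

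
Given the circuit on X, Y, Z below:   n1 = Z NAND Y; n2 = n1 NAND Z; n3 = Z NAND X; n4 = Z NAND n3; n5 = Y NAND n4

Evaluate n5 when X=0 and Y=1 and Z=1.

n3 = 1 NAND 0 = 1
n4 = 1 NAND 1 = 0
n5 = 1 NAND 0 = 1

1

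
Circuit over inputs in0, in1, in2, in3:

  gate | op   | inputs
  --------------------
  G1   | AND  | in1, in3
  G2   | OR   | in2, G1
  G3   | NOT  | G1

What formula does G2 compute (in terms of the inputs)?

G1 = in1 AND in3
G2 = in2 OR G1 = in2 OR (in1 AND in3)

in2 OR (in1 AND in3)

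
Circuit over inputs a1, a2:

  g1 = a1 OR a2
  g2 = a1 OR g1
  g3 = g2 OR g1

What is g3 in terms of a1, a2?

g1 = a1 OR a2
g2 = a1 OR g1 = a1 OR (a1 OR a2)
g3 = g2 OR g1 = (a1 OR (a1 OR a2)) OR (a1 OR a2)

(a1 OR (a1 OR a2)) OR (a1 OR a2)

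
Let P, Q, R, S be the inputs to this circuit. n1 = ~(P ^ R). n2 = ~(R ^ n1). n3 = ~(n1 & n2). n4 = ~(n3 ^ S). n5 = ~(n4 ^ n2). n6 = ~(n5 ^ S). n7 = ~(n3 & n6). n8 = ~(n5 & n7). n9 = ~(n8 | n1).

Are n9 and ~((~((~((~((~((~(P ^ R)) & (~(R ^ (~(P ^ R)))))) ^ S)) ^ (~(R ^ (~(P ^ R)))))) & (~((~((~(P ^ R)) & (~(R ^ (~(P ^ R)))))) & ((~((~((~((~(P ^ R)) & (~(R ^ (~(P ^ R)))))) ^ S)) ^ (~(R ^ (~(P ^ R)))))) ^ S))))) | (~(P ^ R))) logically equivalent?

n1 = ~(P ^ R)
n2 = ~(R ^ n1) = ~(R ^ (~(P ^ R)))
n3 = ~(n1 & n2) = ~((~(P ^ R)) & (~(R ^ (~(P ^ R)))))
n4 = ~(n3 ^ S) = ~((~((~(P ^ R)) & (~(R ^ (~(P ^ R)))))) ^ S)
n5 = ~(n4 ^ n2) = ~((~((~((~(P ^ R)) & (~(R ^ (~(P ^ R)))))) ^ S)) ^ (~(R ^ (~(P ^ R)))))
n6 = ~(n5 ^ S) = ~((~((~((~((~(P ^ R)) & (~(R ^ (~(P ^ R)))))) ^ S)) ^ (~(R ^ (~(P ^ R)))))) ^ S)
n7 = ~(n3 & n6) = ~((~((~(P ^ R)) & (~(R ^ (~(P ^ R)))))) & (~((~((~((~((~(P ^ R)) & (~(R ^ (~(P ^ R)))))) ^ S)) ^ (~(R ^ (~(P ^ R)))))) ^ S)))
n8 = ~(n5 & n7) = ~((~((~((~((~(P ^ R)) & (~(R ^ (~(P ^ R)))))) ^ S)) ^ (~(R ^ (~(P ^ R)))))) & (~((~((~(P ^ R)) & (~(R ^ (~(P ^ R)))))) & (~((~((~((~((~(P ^ R)) & (~(R ^ (~(P ^ R)))))) ^ S)) ^ (~(R ^ (~(P ^ R)))))) ^ S)))))
n9 = ~(n8 | n1) = ~((~((~((~((~((~(P ^ R)) & (~(R ^ (~(P ^ R)))))) ^ S)) ^ (~(R ^ (~(P ^ R)))))) & (~((~((~(P ^ R)) & (~(R ^ (~(P ^ R)))))) & (~((~((~((~((~(P ^ R)) & (~(R ^ (~(P ^ R)))))) ^ S)) ^ (~(R ^ (~(P ^ R)))))) ^ S)))))) | (~(P ^ R)))
At P=0, Q=0, R=1, S=0: circuit gives 1, formula gives 0.

No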